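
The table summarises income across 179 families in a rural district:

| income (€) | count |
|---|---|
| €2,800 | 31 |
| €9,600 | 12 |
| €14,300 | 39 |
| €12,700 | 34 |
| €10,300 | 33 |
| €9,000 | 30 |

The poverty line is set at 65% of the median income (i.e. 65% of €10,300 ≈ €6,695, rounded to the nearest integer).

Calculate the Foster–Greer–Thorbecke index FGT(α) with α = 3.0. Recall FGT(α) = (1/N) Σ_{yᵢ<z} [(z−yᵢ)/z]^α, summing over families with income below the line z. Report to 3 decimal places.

0.034

Below z: 31×€2,800 (q = 31 of N = 179).
Shortfall ratios: (6695−2800)/6695 = 0.5818 (×31).
Raised to α = 3.0: 0.19691 (×31).
Sum = 6.104250; FGT(3.0) = 6.104250 / 179 = 0.034.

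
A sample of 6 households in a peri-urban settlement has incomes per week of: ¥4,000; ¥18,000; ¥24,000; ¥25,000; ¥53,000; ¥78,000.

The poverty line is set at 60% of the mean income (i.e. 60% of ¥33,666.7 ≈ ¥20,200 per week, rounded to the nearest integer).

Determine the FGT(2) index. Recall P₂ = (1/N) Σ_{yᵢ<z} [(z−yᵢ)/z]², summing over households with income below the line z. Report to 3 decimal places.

0.109

Incomes under z: ¥4,000, ¥18,000 (q = 2 of N = 6).
Normalized shortfalls: (20200−4000)/20200 = 0.8020; (20200−18000)/20200 = 0.1089.
Squared: 0.6432; 0.0119.
Sum = 0.655034; P₂ = 0.655034 / 6 = 0.109.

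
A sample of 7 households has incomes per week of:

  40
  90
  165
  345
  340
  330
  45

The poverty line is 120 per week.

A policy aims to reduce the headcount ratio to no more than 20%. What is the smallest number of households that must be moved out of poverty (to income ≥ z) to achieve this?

2

Currently q = 3 of N = 7 are below the line (H = 0.429).
A headcount ratio of at most 20% allows at most ⌊0.20 × 7⌋ = 1 poor households.
So at least 3 − 1 = 2 must be lifted.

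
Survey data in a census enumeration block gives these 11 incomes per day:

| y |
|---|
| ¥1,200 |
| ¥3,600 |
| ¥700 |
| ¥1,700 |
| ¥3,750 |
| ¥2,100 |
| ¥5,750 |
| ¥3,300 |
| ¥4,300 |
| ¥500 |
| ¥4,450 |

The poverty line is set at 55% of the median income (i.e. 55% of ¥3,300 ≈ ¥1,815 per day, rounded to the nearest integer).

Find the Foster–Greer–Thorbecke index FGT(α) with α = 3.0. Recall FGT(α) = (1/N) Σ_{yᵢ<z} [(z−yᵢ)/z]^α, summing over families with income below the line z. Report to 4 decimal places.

0.0592

Below z: ¥500, ¥700, ¥1,200, ¥1,700 (q = 4 of N = 11).
Gap ratios (z−y)/z: (1815−500)/1815 = 0.7245; (1815−700)/1815 = 0.6143; (1815−1200)/1815 = 0.3388; (1815−1700)/1815 = 0.0634.
Raised to α = 3.0: 0.38032; 0.23184; 0.03890; 0.00025.
Sum = 0.651320; FGT(3.0) = 0.651320 / 11 = 0.0592.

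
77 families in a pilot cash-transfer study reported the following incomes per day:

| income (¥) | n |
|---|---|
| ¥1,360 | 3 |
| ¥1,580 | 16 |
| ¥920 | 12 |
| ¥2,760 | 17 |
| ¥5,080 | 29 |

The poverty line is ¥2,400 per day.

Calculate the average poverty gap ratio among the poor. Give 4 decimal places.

Incomes under z: 12×¥920, 3×¥1,360, 16×¥1,580 (q = 31 of N = 77).
Relative gaps: 0.6167 (×12), 0.4333 (×3), 0.3417 (×16); sum = 14.166667.
I averages over the q = 31 poor units only: 14.166667 / 31 = 0.4570.

0.4570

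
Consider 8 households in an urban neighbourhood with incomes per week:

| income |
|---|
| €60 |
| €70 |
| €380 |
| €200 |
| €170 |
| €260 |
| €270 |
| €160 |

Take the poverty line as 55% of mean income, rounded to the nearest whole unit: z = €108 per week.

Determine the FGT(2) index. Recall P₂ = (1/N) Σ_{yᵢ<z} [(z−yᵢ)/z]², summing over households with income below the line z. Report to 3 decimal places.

0.040

Below z: €60, €70 (q = 2 of N = 8).
Normalized shortfalls: (108−60)/108 = 0.4444; (108−70)/108 = 0.3519.
Squared: 0.1975; 0.1238.
Sum = 0.321331; P₂ = 0.321331 / 8 = 0.040.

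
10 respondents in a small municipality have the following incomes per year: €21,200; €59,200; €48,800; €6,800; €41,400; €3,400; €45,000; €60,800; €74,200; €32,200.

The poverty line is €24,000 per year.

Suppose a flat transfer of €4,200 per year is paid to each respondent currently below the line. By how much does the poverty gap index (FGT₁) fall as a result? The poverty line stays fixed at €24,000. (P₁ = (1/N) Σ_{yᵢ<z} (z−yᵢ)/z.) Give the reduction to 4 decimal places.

0.0467

Before: below the line — €3,400, €6,800, €21,200; poverty gap index (FGT₁) = 0.169167.
After the €4,200 transfer: below the line — €7,600, €11,000; poverty gap index (FGT₁) = 0.122500.
Reduction = 0.169167 − 0.122500 = 0.0467.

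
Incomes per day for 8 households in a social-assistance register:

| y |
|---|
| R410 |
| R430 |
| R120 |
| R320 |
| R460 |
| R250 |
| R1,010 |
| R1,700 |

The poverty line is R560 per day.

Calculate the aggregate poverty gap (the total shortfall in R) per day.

Below z: R120, R250, R320, R410, R430, R460 (q = 6 of N = 8).
Individual gaps: 560−120 = 440; 560−250 = 310; 560−320 = 240; 560−410 = 150; 560−430 = 130; 560−460 = 100.
Aggregate gap = R1,370.

R1,370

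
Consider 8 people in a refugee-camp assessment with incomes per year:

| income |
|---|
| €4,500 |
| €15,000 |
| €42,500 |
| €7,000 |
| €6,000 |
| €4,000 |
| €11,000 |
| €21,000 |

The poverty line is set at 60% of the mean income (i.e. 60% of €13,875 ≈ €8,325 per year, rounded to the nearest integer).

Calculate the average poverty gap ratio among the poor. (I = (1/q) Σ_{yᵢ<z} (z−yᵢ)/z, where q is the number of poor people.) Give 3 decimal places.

0.354

Below the line: €4,000, €4,500, €6,000, €7,000 (q = 4 of N = 8).
Relative gaps: 0.5195, 0.4595, 0.2793, 0.1592; sum = 1.417417.
I averages over the q = 4 poor units only: 1.417417 / 4 = 0.354.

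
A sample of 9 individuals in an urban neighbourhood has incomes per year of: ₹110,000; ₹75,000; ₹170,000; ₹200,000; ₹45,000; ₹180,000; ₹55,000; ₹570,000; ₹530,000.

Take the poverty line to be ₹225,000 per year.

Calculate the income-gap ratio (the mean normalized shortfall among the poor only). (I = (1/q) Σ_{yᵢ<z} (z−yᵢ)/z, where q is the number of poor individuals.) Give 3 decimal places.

Incomes under z: ₹45,000, ₹55,000, ₹75,000, ₹110,000, ₹170,000, ₹180,000, ₹200,000 (q = 7 of N = 9).
Shortfall ratios (z−y)/z: 0.8000, 0.7556, 0.6667, 0.5111, 0.2444, 0.2000, 0.1111; sum = 3.288889.
I averages over the q = 7 poor units only: 3.288889 / 7 = 0.470.

0.470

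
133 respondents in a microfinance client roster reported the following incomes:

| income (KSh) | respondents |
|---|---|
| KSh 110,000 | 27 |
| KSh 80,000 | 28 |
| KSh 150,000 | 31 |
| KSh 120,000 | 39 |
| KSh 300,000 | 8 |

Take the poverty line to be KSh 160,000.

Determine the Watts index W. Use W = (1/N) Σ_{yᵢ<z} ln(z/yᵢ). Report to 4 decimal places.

Below z: 28×KSh 80,000, 27×KSh 110,000, 39×KSh 120,000, 31×KSh 150,000 (q = 125 of N = 133).
Log gaps: ln(160000/80000) = 0.6931 (×28); ln(160000/110000) = 0.3747 (×27); ln(160000/120000) = 0.2877 (×39); ln(160000/150000) = 0.0645 (×31).
W = 42.745139 / 133 = 0.3214.

0.3214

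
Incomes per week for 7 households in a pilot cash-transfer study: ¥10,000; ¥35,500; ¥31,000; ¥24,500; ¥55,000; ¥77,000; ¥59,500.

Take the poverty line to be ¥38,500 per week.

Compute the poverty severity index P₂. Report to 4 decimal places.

0.1035

Below the line: ¥10,000, ¥24,500, ¥31,000, ¥35,500 (q = 4 of N = 7).
Relative gaps: (38500−10000)/38500 = 0.7403; (38500−24500)/38500 = 0.3636; (38500−31000)/38500 = 0.1948; (38500−35500)/38500 = 0.0779.
Squared: 0.5480; 0.1322; 0.0379; 0.0061.
Sum = 0.724237; P₂ = 0.724237 / 7 = 0.1035.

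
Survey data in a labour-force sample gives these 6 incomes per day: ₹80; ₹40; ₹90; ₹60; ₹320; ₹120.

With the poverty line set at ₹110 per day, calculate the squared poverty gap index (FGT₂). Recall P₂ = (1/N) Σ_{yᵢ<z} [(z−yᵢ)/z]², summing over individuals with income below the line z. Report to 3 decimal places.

Below z: ₹40, ₹60, ₹80, ₹90 (q = 4 of N = 6).
Shortfall ratios: (110−40)/110 = 0.6364; (110−60)/110 = 0.4545; (110−80)/110 = 0.2727; (110−90)/110 = 0.1818.
Squared: 0.4050; 0.2066; 0.0744; 0.0331.
Sum = 0.719008; P₂ = 0.719008 / 6 = 0.120.

0.120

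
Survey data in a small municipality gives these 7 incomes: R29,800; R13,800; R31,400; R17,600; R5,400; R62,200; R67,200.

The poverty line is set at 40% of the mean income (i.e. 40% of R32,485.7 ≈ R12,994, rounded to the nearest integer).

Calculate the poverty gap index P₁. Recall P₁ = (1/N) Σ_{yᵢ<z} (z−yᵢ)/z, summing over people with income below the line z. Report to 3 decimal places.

Below z: R5,400 (q = 1 of N = 7).
Gap ratios (z−y)/z: (12994−5400)/12994 = 0.5844.
Σ = 0.584424. Dividing by the full population N = 7 gives P₁ = 0.083.

0.083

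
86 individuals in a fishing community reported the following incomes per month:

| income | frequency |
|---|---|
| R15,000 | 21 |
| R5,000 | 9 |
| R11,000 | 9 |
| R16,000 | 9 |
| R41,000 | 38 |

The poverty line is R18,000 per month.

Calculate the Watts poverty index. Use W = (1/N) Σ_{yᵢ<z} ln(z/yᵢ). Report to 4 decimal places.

0.2424

Poor units: 9×R5,000, 9×R11,000, 21×R15,000, 9×R16,000 (q = 48 of N = 86).
Log gaps: ln(18000/5000) = 1.2809 (×9); ln(18000/11000) = 0.4925 (×9); ln(18000/15000) = 0.1823 (×21); ln(18000/16000) = 0.1178 (×9).
W = 20.849493 / 86 = 0.2424.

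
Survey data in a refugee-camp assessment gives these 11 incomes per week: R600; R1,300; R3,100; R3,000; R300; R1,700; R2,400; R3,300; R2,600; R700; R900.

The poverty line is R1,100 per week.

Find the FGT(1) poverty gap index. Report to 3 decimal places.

0.157

Below the line: R300, R600, R700, R900 (q = 4 of N = 11).
Normalized shortfalls: (1100−300)/1100 = 0.7273; (1100−600)/1100 = 0.4545; (1100−700)/1100 = 0.3636; (1100−900)/1100 = 0.1818.
Σ = 1.727273. Dividing by the full population N = 11 gives P₁ = 0.157.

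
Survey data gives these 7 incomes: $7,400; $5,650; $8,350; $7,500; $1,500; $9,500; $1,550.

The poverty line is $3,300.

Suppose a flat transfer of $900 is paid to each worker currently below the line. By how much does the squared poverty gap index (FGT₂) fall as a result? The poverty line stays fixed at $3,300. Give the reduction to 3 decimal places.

Before: below the line — $1,500, $1,550; squared poverty gap index (FGT₂) = 0.08268.
After the $900 transfer: below the line — $2,400, $2,450; squared poverty gap index (FGT₂) = 0.02010.
Reduction = 0.08268 − 0.02010 = 0.063.

0.063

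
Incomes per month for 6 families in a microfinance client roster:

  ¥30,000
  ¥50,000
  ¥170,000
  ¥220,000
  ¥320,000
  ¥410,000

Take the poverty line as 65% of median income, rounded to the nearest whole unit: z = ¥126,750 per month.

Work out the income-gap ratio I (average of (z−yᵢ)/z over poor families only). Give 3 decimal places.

Poor units: ¥30,000, ¥50,000 (q = 2 of N = 6).
Relative gaps: 0.7633, 0.6055; sum = 1.368836.
I averages over the q = 2 poor units only: 1.368836 / 2 = 0.684.

0.684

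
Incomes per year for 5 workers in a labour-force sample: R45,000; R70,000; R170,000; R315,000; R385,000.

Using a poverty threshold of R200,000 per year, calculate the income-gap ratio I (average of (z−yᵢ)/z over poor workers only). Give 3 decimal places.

0.525

Poor units: R45,000, R70,000, R170,000 (q = 3 of N = 5).
Shortfall ratios (z−y)/z: 0.7750, 0.6500, 0.1500; sum = 1.575000.
The income-gap ratio divides by q (the poor only): 1.575000 / 3 = 0.525.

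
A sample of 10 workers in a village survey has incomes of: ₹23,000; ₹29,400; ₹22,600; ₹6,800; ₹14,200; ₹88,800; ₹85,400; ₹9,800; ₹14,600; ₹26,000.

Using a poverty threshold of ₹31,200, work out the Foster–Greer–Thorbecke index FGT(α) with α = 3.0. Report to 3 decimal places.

Below the line: ₹6,800, ₹9,800, ₹14,200, ₹14,600, ₹22,600, ₹23,000, ₹26,000, ₹29,400 (q = 8 of N = 10).
Normalized shortfalls: (31200−6800)/31200 = 0.7821; (31200−9800)/31200 = 0.6859; (31200−14200)/31200 = 0.5449; (31200−14600)/31200 = 0.5321; (31200−22600)/31200 = 0.2756; (31200−23000)/31200 = 0.2628; (31200−26000)/31200 = 0.1667; (31200−29400)/31200 = 0.0577.
Raised to α = 3.0: 0.47831; 0.32268; 0.16176; 0.15061; 0.02094; 0.01815; 0.00463; 0.00019.
Sum = 1.157285; FGT(3.0) = 1.157285 / 10 = 0.116.

0.116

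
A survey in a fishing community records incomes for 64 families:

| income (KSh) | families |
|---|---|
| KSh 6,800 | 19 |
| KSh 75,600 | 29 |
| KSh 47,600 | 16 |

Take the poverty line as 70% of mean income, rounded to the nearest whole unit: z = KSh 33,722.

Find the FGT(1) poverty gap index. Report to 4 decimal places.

Below z: 19×KSh 6,800 (q = 19 of N = 64).
Shortfall ratios: (33722−6800)/33722 = 0.7984 (×19).
Sum of shortfalls = 15.168673; P₁ averages over all N: 15.168673 / 64 = 0.2370.

0.2370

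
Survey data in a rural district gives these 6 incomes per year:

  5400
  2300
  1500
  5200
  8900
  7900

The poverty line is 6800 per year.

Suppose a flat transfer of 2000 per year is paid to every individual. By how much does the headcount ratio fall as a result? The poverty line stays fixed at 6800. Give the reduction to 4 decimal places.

Before: below the line — 1500, 2300, 5200, 5400; headcount ratio = 0.666667.
After the 2000 transfer: below the line — 3500, 4300; headcount ratio = 0.333333.
Reduction = 0.666667 − 0.333333 = 0.3333.

0.3333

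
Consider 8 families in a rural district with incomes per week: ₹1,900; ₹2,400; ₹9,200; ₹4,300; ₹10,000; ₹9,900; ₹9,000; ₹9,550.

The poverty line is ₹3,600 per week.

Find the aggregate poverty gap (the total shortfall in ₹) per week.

Poor units: ₹1,900, ₹2,400 (q = 2 of N = 8).
Individual gaps: 3600−1900 = 1700; 3600−2400 = 1200.
Aggregate gap = ₹2,900.

₹2,900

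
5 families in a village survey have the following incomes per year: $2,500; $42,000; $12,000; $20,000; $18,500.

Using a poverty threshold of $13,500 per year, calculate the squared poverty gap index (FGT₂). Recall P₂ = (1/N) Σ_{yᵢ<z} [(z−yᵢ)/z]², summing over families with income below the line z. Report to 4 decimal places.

0.1353

Incomes under z: $2,500, $12,000 (q = 2 of N = 5).
Relative gaps: (13500−2500)/13500 = 0.8148; (13500−12000)/13500 = 0.1111.
Squared: 0.6639; 0.0123.
Sum = 0.676269; P₂ = 0.676269 / 5 = 0.1353.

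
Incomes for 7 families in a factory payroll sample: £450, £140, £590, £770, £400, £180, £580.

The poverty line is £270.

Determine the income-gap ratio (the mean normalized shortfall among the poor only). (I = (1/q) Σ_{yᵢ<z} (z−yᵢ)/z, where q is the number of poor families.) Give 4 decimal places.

Below z: £140, £180 (q = 2 of N = 7).
Relative gaps: 0.4815, 0.3333; sum = 0.814815.
The income-gap ratio divides by q (the poor only): 0.814815 / 2 = 0.4074.

0.4074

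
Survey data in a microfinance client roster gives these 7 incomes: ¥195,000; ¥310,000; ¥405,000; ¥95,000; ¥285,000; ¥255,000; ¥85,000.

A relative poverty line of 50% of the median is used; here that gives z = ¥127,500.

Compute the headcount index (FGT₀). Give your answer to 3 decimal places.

0.286

2 of the 7 workers have income below ¥127,500.
H = 2/7 = 0.286.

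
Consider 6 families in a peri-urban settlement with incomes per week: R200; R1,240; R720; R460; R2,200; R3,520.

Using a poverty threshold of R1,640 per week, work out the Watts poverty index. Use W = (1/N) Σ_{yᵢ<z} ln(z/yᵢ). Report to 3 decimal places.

Below the line: R200, R460, R720, R1,240 (q = 4 of N = 6).
Log shortfalls: ln(1640/200) = 2.1041; ln(1640/460) = 1.2712; ln(1640/720) = 0.8232; ln(1640/1240) = 0.2796.
W = 4.478144 / 6 = 0.746.

0.746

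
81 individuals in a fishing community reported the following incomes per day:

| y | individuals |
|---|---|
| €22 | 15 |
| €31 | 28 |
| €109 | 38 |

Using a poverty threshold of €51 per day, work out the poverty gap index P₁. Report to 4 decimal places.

Below z: 15×€22, 28×€31 (q = 43 of N = 81).
Normalized shortfalls: (51−22)/51 = 0.5686 (×15); (51−31)/51 = 0.3922 (×28).
Σ = 19.509804. Dividing by the full population N = 81 gives P₁ = 0.2409.

0.2409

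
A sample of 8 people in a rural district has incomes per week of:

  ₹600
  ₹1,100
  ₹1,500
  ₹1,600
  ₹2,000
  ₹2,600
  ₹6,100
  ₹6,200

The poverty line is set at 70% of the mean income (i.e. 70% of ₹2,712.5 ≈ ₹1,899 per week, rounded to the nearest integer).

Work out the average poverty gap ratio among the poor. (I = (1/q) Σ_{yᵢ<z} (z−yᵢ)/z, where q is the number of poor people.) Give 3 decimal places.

0.368

Poor units: ₹600, ₹1,100, ₹1,500, ₹1,600 (q = 4 of N = 8).
Shortfall ratios (z−y)/z: 0.6840, 0.4207, 0.2101, 0.1575; sum = 1.472354.
I averages over the q = 4 poor units only: 1.472354 / 4 = 0.368.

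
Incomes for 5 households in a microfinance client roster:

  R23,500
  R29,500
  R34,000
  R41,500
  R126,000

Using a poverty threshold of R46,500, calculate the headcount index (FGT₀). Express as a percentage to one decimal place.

80.0%

4 of the 5 households have income below R46,500.
H = 4/5 = 80.0%.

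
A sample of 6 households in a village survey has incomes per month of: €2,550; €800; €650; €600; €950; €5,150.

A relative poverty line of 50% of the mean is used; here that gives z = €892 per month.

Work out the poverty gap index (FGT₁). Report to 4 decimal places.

0.1170

Incomes under z: €600, €650, €800 (q = 3 of N = 6).
Gap ratios (z−y)/z: (892−600)/892 = 0.3274; (892−650)/892 = 0.2713; (892−800)/892 = 0.1031.
Sum of shortfalls = 0.701794; P₁ averages over all N: 0.701794 / 6 = 0.1170.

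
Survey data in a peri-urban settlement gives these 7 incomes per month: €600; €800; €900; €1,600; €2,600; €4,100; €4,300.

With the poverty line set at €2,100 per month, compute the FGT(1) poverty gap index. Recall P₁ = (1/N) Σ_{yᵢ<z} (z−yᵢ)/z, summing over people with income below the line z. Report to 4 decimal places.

Poor units: €600, €800, €900, €1,600 (q = 4 of N = 7).
Shortfall ratios: (2100−600)/2100 = 0.7143; (2100−800)/2100 = 0.6190; (2100−900)/2100 = 0.5714; (2100−1600)/2100 = 0.2381.
Σ = 2.142857. Dividing by the full population N = 7 gives P₁ = 0.3061.

0.3061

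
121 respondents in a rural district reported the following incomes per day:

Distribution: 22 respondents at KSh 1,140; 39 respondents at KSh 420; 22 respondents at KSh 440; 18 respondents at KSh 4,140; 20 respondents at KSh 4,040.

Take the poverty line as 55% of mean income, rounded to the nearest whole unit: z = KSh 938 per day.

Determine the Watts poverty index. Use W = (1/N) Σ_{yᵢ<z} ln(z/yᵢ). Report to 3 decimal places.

Poor units: 39×KSh 420, 22×KSh 440 (q = 61 of N = 121).
Log gaps: ln(938/420) = 0.8035 (×39); ln(938/440) = 0.7570 (×22).
W = 47.989769 / 121 = 0.397.

0.397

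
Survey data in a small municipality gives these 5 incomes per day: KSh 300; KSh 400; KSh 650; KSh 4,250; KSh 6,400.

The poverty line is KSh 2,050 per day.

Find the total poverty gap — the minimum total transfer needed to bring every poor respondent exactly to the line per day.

Incomes under z: KSh 300, KSh 400, KSh 650 (q = 3 of N = 5).
Individual gaps: 2050−300 = 1750; 2050−400 = 1650; 2050−650 = 1400.
Aggregate gap = KSh 4,800.

KSh 4,800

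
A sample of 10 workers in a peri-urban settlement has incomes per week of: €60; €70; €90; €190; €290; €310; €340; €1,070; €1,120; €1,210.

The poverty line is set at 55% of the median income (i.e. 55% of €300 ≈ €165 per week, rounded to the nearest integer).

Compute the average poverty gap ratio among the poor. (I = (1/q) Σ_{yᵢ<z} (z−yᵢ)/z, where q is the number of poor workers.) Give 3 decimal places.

Poor units: €60, €70, €90 (q = 3 of N = 10).
Relative gaps: 0.6364, 0.5758, 0.4545; sum = 1.666667.
I averages over the q = 3 poor units only: 1.666667 / 3 = 0.556.

0.556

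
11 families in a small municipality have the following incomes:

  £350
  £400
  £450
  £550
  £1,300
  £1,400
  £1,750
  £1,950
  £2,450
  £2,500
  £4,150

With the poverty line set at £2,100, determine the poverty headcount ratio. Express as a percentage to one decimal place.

72.7%

8 of the 11 families have income below £2,100.
H = 8/11 = 72.7%.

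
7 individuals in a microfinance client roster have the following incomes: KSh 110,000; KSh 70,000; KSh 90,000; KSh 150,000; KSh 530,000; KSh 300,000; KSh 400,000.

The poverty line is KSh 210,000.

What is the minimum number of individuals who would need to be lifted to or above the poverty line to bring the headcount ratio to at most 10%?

4 of the 7 individuals are poor, so H = 4/7 = 0.571.
A headcount ratio of at most 10% allows at most ⌊0.10 × 7⌋ = 0 poor individuals.
So at least 4 − 0 = 4 must be lifted.

4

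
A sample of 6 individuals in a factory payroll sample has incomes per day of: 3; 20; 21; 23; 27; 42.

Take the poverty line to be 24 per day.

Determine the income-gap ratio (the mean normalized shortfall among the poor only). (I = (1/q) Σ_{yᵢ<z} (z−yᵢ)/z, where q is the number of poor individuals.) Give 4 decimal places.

0.3021

Incomes under z: 3, 20, 21, 23 (q = 4 of N = 6).
Shortfall ratios (z−y)/z: 0.8750, 0.1667, 0.1250, 0.0417; sum = 1.208333.
The income-gap ratio divides by q (the poor only): 1.208333 / 4 = 0.3021.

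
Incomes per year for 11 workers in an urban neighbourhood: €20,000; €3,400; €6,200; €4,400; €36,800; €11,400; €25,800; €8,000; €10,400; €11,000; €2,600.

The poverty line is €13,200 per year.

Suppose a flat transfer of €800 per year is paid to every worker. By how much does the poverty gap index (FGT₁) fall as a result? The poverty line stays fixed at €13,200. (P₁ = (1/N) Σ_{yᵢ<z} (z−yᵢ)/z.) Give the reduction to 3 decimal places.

Before: below the line — €2,600, €3,400, €4,400, €6,200, €8,000, €10,400, €11,000, €11,400; poverty gap index (FGT₁) = 0.33196.
After the €800 transfer: below the line — €3,400, €4,200, €5,200, €7,000, €8,800, €11,200, €11,800, €12,200; poverty gap index (FGT₁) = 0.28788.
Reduction = 0.33196 − 0.28788 = 0.044.

0.044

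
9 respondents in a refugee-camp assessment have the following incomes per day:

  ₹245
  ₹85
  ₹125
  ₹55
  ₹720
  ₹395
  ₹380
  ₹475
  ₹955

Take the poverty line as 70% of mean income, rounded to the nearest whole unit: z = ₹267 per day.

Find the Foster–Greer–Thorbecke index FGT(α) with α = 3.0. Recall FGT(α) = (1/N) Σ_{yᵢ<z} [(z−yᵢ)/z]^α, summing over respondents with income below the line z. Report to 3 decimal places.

0.108

Below z: ₹55, ₹85, ₹125, ₹245 (q = 4 of N = 9).
Relative gaps: (267−55)/267 = 0.7940; (267−85)/267 = 0.6816; (267−125)/267 = 0.5318; (267−245)/267 = 0.0824.
Raised to α = 3.0: 0.50058; 0.31672; 0.15043; 0.00056.
Sum = 0.968292; FGT(3.0) = 0.968292 / 9 = 0.108.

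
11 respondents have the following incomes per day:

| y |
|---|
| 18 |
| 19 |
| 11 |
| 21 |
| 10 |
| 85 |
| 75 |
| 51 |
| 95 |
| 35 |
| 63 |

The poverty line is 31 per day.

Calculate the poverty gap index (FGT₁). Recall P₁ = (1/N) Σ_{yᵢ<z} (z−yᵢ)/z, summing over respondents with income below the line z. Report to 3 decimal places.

0.223

Poor units: 10, 11, 18, 19, 21 (q = 5 of N = 11).
Shortfall ratios: (31−10)/31 = 0.6774; (31−11)/31 = 0.6452; (31−18)/31 = 0.4194; (31−19)/31 = 0.3871; (31−21)/31 = 0.3226.
Σ = 2.451613. Dividing by the full population N = 11 gives P₁ = 0.223.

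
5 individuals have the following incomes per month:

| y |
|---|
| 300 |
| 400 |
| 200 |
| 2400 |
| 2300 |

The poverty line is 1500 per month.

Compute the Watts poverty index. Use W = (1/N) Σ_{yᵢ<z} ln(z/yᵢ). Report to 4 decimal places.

Poor units: 200, 300, 400 (q = 3 of N = 5).
Log gaps: ln(1500/200) = 2.0149; ln(1500/300) = 1.6094; ln(1500/400) = 1.3218.
W = 4.946097 / 5 = 0.9892.

0.9892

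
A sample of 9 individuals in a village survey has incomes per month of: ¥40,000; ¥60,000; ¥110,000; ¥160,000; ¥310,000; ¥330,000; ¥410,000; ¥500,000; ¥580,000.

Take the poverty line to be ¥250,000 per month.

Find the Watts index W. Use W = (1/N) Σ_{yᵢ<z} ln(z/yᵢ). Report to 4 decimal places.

0.5030

Below the line: ¥40,000, ¥60,000, ¥110,000, ¥160,000 (q = 4 of N = 9).
Log gaps: ln(250000/40000) = 1.8326; ln(250000/60000) = 1.4271; ln(250000/110000) = 0.8210; ln(250000/160000) = 0.4463.
W = 4.526965 / 9 = 0.5030.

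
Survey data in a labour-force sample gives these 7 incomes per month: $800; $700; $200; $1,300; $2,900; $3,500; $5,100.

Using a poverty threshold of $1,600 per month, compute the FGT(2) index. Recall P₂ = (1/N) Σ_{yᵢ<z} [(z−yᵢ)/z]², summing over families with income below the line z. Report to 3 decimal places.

Poor units: $200, $700, $800, $1,300 (q = 4 of N = 7).
Normalized shortfalls: (1600−200)/1600 = 0.8750; (1600−700)/1600 = 0.5625; (1600−800)/1600 = 0.5000; (1600−1300)/1600 = 0.1875.
Squared: 0.7656; 0.3164; 0.2500; 0.0352.
Sum = 1.367188; P₂ = 1.367188 / 7 = 0.195.

0.195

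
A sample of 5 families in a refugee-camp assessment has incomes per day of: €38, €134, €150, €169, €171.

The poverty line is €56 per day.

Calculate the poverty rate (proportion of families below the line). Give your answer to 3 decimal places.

0.200

1 of the 5 families have income below €56.
H = 1/5 = 0.200.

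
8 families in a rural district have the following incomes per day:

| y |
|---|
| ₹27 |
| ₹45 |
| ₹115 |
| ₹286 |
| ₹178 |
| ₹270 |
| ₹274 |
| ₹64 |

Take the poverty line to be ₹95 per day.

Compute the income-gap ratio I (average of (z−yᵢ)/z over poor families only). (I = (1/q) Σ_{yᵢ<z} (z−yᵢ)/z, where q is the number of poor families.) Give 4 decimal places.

Poor units: ₹27, ₹45, ₹64 (q = 3 of N = 8).
Shortfall ratios (z−y)/z: 0.7158, 0.5263, 0.3263; sum = 1.568421.
I averages over the q = 3 poor units only: 1.568421 / 3 = 0.5228.

0.5228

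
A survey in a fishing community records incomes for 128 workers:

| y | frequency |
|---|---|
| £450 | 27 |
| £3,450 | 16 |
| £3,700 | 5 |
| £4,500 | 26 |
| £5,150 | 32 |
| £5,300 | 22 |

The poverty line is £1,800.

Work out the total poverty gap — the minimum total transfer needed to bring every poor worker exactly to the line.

Incomes under z: 27×£450 (q = 27 of N = 128).
Individual gaps: 27×(1800−450) = 36450.
Aggregate gap = £36,450.

£36,450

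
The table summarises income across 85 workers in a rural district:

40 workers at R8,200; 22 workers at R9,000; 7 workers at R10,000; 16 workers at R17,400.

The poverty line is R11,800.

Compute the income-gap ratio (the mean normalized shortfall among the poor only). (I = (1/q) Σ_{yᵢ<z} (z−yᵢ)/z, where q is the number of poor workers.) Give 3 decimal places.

Below the line: 40×R8,200, 22×R9,000, 7×R10,000 (q = 69 of N = 85).
Relative gaps: 0.3051 (×40), 0.2373 (×22), 0.1525 (×7); sum = 18.491525.
The income-gap ratio divides by q (the poor only): 18.491525 / 69 = 0.268.

0.268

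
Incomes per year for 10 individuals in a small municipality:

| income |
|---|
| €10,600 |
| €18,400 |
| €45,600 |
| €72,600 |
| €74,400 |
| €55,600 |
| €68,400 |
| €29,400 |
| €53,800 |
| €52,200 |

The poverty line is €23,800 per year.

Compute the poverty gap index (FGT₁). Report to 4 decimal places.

Poor units: €10,600, €18,400 (q = 2 of N = 10).
Normalized shortfalls: (23800−10600)/23800 = 0.5546; (23800−18400)/23800 = 0.2269.
Sum of shortfalls = 0.781513; P₁ averages over all N: 0.781513 / 10 = 0.0782.

0.0782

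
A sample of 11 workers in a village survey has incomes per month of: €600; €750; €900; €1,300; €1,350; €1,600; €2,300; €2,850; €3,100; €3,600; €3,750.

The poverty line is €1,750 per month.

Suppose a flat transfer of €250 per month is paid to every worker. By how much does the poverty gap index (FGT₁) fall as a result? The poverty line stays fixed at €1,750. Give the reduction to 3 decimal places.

Before: below the line — €600, €750, €900, €1,300, €1,350, €1,600; poverty gap index (FGT₁) = 0.20779.
After the €250 transfer: below the line — €850, €1,000, €1,150, €1,550, €1,600; poverty gap index (FGT₁) = 0.13506.
Reduction = 0.20779 − 0.13506 = 0.073.

0.073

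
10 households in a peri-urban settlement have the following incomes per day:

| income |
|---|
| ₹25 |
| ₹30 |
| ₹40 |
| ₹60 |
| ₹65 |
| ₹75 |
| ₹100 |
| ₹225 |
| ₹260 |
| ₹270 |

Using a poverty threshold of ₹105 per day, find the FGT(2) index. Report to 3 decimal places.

0.189

Incomes under z: ₹25, ₹30, ₹40, ₹60, ₹65, ₹75, ₹100 (q = 7 of N = 10).
Gap ratios (z−y)/z: (105−25)/105 = 0.7619; (105−30)/105 = 0.7143; (105−40)/105 = 0.6190; (105−60)/105 = 0.4286; (105−65)/105 = 0.3810; (105−75)/105 = 0.2857; (105−100)/105 = 0.0476.
Squared: 0.5805; 0.5102; 0.3832; 0.1837; 0.1451; 0.0816; 0.0023.
Sum = 1.886621; P₂ = 1.886621 / 10 = 0.189.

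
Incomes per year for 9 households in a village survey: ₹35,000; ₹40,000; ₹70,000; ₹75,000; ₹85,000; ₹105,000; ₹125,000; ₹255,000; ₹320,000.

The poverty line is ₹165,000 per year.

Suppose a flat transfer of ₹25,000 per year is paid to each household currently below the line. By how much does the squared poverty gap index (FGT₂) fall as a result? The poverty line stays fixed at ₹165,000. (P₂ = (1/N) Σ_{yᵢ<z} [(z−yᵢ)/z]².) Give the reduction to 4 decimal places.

Before: below the line — ₹35,000, ₹40,000, ₹70,000, ₹75,000, ₹85,000, ₹105,000, ₹125,000; squared poverty gap index (FGT₂) = 0.249974.
After the ₹25,000 transfer: below the line — ₹60,000, ₹65,000, ₹95,000, ₹100,000, ₹110,000, ₹130,000, ₹150,000; squared poverty gap index (FGT₂) = 0.141312.
Reduction = 0.249974 − 0.141312 = 0.1087.

0.1087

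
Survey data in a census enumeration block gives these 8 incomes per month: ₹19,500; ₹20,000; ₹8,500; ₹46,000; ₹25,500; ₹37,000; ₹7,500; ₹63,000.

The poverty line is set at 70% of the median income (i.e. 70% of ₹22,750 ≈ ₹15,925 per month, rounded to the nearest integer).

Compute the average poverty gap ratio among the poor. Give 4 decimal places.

Below the line: ₹7,500, ₹8,500 (q = 2 of N = 8).
Relative gaps: 0.5290, 0.4662; sum = 0.995290.
I averages over the q = 2 poor units only: 0.995290 / 2 = 0.4976.

0.4976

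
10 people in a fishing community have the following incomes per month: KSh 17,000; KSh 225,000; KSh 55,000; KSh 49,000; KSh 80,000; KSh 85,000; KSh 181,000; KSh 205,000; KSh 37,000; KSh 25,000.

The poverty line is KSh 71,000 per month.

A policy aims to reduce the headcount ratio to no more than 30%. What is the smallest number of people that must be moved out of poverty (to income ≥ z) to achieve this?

5 of the 10 people are poor, so H = 5/10 = 0.500.
A headcount ratio of at most 30% allows at most ⌊0.30 × 10⌋ = 3 poor people.
So at least 5 − 3 = 2 must be lifted.

2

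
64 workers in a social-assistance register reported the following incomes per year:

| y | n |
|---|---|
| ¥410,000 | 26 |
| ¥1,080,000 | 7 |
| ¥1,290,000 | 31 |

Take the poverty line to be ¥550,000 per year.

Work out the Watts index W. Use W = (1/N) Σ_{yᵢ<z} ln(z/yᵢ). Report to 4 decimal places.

Below z: 26×¥410,000 (q = 26 of N = 64).
Log gaps: ln(550000/410000) = 0.2938 (×26).
W = 7.637789 / 64 = 0.1193.

0.1193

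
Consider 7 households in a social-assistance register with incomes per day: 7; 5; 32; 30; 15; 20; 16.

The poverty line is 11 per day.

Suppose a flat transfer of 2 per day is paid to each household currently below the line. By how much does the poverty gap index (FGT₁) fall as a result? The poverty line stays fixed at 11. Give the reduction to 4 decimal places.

0.0519

Before: below the line — 5, 7; poverty gap index (FGT₁) = 0.129870.
After the 2 transfer: below the line — 7, 9; poverty gap index (FGT₁) = 0.077922.
Reduction = 0.129870 − 0.077922 = 0.0519.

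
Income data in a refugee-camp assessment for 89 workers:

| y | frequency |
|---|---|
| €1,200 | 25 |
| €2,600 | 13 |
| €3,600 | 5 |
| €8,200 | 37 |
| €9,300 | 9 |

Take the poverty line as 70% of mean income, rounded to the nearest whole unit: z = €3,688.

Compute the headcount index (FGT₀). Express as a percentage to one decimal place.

48.3%

43 of the 89 workers have income below €3,688.
H = 43/89 = 48.3%.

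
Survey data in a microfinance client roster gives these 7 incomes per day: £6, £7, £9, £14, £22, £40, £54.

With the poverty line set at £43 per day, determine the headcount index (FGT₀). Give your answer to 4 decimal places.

0.8571

6 of the 7 respondents have income below £43.
H = 6/7 = 0.8571.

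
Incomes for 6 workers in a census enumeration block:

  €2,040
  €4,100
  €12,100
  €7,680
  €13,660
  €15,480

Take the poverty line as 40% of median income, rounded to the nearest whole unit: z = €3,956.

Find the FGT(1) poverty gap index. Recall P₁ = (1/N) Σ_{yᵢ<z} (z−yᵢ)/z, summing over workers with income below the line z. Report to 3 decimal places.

Incomes under z: €2,040 (q = 1 of N = 6).
Normalized shortfalls: (3956−2040)/3956 = 0.4843.
Sum of shortfalls = 0.484328; P₁ averages over all N: 0.484328 / 6 = 0.081.

0.081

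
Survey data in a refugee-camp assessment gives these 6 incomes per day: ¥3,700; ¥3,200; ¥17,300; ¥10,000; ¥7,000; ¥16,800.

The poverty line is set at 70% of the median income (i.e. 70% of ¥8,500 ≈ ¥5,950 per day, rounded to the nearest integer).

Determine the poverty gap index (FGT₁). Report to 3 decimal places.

0.140

Below z: ¥3,200, ¥3,700 (q = 2 of N = 6).
Relative gaps: (5950−3200)/5950 = 0.4622; (5950−3700)/5950 = 0.3782.
Σ = 0.840336. Dividing by the full population N = 6 gives P₁ = 0.140.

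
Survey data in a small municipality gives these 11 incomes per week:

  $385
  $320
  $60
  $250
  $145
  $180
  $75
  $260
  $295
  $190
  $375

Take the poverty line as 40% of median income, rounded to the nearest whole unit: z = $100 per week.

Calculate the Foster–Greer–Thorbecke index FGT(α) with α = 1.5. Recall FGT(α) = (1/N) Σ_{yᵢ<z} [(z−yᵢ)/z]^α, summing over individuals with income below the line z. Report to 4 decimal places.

0.0344

Incomes under z: $60, $75 (q = 2 of N = 11).
Relative gaps: (100−60)/100 = 0.4000; (100−75)/100 = 0.2500.
Raised to α = 1.5: 0.25298; 0.12500.
Sum = 0.377982; FGT(1.5) = 0.377982 / 11 = 0.0344.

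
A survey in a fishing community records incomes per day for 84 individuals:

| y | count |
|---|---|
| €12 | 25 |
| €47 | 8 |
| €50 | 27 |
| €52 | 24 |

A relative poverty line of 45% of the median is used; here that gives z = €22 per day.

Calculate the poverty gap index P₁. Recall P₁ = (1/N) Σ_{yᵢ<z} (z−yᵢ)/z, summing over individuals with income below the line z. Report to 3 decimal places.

0.135

Incomes under z: 25×€12 (q = 25 of N = 84).
Shortfall ratios: (22−12)/22 = 0.4545 (×25).
Σ = 11.363636. Dividing by the full population N = 84 gives P₁ = 0.135.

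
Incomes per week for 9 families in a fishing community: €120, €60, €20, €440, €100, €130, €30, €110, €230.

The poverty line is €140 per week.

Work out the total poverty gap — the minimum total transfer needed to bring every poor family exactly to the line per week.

Incomes under z: €20, €30, €60, €100, €110, €120, €130 (q = 7 of N = 9).
Individual gaps: 140−20 = 120; 140−30 = 110; 140−60 = 80; 140−100 = 40; 140−110 = 30; 140−120 = 20; 140−130 = 10.
Aggregate gap = €410.

€410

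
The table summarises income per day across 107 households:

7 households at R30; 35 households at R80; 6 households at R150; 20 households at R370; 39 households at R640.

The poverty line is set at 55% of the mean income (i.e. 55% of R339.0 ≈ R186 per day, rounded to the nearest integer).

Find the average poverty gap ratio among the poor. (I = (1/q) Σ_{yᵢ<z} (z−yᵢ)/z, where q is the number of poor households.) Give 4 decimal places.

Poor units: 7×R30, 35×R80, 6×R150 (q = 48 of N = 107).
Relative gaps: 0.8387 (×7), 0.5699 (×35), 0.1935 (×6); sum = 26.978495.
I averages over the q = 48 poor units only: 26.978495 / 48 = 0.5621.

0.5621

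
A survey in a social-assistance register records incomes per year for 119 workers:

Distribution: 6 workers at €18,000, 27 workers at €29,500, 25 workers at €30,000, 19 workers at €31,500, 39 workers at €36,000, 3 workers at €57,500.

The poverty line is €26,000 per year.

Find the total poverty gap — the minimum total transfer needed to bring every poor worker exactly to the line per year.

Below the line: 6×€18,000 (q = 6 of N = 119).
Individual gaps: 6×(26000−18000) = 48000.
Aggregate gap = €48,000.

€48,000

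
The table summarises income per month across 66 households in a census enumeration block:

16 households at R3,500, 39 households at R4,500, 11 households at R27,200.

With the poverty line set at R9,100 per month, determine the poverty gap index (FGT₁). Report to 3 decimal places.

0.448

Poor units: 16×R3,500, 39×R4,500 (q = 55 of N = 66).
Gap ratios (z−y)/z: (9100−3500)/9100 = 0.6154 (×16); (9100−4500)/9100 = 0.5055 (×39).
Σ = 29.560440. Dividing by the full population N = 66 gives P₁ = 0.448.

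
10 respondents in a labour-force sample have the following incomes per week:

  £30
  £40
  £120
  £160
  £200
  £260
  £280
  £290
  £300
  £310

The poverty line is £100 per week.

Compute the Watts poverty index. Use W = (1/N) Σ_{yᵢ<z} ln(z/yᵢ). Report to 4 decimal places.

Below z: £30, £40 (q = 2 of N = 10).
Log shortfalls: ln(100/30) = 1.2040; ln(100/40) = 0.9163.
W = 2.120264 / 10 = 0.2120.

0.2120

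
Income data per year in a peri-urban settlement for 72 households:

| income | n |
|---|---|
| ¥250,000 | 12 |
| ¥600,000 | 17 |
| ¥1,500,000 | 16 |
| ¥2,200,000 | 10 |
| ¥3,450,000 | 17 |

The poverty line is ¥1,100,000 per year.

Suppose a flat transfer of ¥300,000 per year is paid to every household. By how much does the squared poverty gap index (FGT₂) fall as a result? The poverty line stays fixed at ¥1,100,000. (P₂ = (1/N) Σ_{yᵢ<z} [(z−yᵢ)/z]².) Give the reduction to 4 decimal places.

Before: below the line — 12×¥250,000, 17×¥600,000; squared poverty gap index (FGT₂) = 0.148301.
After the ¥300,000 transfer: below the line — 12×¥550,000, 17×¥900,000; squared poverty gap index (FGT₂) = 0.049472.
Reduction = 0.148301 − 0.049472 = 0.0988.

0.0988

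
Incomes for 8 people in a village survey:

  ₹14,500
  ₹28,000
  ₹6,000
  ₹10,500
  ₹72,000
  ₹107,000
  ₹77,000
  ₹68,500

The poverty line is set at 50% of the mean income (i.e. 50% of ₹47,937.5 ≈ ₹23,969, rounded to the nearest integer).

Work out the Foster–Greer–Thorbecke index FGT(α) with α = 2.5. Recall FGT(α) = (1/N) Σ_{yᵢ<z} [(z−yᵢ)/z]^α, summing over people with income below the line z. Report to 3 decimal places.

Poor units: ₹6,000, ₹10,500, ₹14,500 (q = 3 of N = 8).
Relative gaps: (23969−6000)/23969 = 0.7497; (23969−10500)/23969 = 0.5619; (23969−14500)/23969 = 0.3951.
Raised to α = 2.5: 0.48661; 0.23671; 0.09809.
Sum = 0.821415; FGT(2.5) = 0.821415 / 8 = 0.103.

0.103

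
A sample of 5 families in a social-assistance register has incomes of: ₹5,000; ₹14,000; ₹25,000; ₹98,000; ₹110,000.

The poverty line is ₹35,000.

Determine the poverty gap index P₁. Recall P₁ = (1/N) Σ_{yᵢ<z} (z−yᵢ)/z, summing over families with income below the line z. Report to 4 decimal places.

Poor units: ₹5,000, ₹14,000, ₹25,000 (q = 3 of N = 5).
Gap ratios (z−y)/z: (35000−5000)/35000 = 0.8571; (35000−14000)/35000 = 0.6000; (35000−25000)/35000 = 0.2857.
Σ = 1.742857. Dividing by the full population N = 5 gives P₁ = 0.3486.

0.3486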